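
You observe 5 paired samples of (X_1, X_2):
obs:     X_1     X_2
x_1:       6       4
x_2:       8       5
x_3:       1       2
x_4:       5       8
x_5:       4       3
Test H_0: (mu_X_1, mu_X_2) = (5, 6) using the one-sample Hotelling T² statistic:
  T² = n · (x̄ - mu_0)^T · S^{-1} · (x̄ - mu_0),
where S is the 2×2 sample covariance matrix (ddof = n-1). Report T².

Step 1 — sample mean vector:
  mean(X_1) = (6 + 8 + 1 + 5 + 4) / 5 = 24/5 = 4.8
  mean(X_2) = (4 + 5 + 2 + 8 + 3) / 5 = 22/5 = 4.4
  x̄ = (4.8, 4.4),  deviation x̄ - mu_0 = (4.8, 4.4) - (5, 6) = (-0.2, -1.6).

Step 2 — sample covariance matrix, S[i,j] = (1/(n-1)) · Σ_k (x_{k,i} - mean_i) · (x_{k,j} - mean_j), divisor n-1 = 4:
  S[X_1,X_1] = ((1.2)·(1.2) + (3.2)·(3.2) + (-3.8)·(-3.8) + (0.2)·(0.2) + (-0.8)·(-0.8)) / 4 = 26.8/4 = 6.7
  S[X_1,X_2] = ((1.2)·(-0.4) + (3.2)·(0.6) + (-3.8)·(-2.4) + (0.2)·(3.6) + (-0.8)·(-1.4)) / 4 = 12.4/4 = 3.1
  S[X_2,X_2] = ((-0.4)·(-0.4) + (0.6)·(0.6) + (-2.4)·(-2.4) + (3.6)·(3.6) + (-1.4)·(-1.4)) / 4 = 21.2/4 = 5.3
  S = [[6.7, 3.1],
 [3.1, 5.3]].

Step 3 — invert S. det(S) = 6.7·5.3 - (3.1)² = 25.9.
  S^{-1} = (1/det) · [[d, -b], [-b, a]] = [[0.2046, -0.1197],
 [-0.1197, 0.2587]].

Step 4 — quadratic form (x̄ - mu_0)^T · S^{-1} · (x̄ - mu_0):
  S^{-1} · (x̄ - mu_0) = (0.1506, -0.39),
  (x̄ - mu_0)^T · [...] = (-0.2)·(0.1506) + (-1.6)·(-0.39) = 0.5938.

Step 5 — scale by n: T² = 5 · 0.5938 = 2.9691.

T² ≈ 2.9691


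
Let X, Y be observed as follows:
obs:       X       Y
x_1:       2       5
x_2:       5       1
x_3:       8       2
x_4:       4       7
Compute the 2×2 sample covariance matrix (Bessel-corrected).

Step 1 — column means:
  mean(X) = (2 + 5 + 8 + 4) / 4 = 19/4 = 4.75
  mean(Y) = (5 + 1 + 2 + 7) / 4 = 15/4 = 3.75

Step 2 — sample covariance S[i,j] = (1/(n-1)) · Σ_k (x_{k,i} - mean_i) · (x_{k,j} - mean_j), with n-1 = 3.
  S[X,X] = ((-2.75)·(-2.75) + (0.25)·(0.25) + (3.25)·(3.25) + (-0.75)·(-0.75)) / 3 = 18.75/3 = 6.25
  S[X,Y] = ((-2.75)·(1.25) + (0.25)·(-2.75) + (3.25)·(-1.75) + (-0.75)·(3.25)) / 3 = -12.25/3 = -4.0833
  S[Y,Y] = ((1.25)·(1.25) + (-2.75)·(-2.75) + (-1.75)·(-1.75) + (3.25)·(3.25)) / 3 = 22.75/3 = 7.5833

S is symmetric (S[j,i] = S[i,j]). Assembling:

S = [[6.25, -4.0833],
 [-4.0833, 7.5833]]


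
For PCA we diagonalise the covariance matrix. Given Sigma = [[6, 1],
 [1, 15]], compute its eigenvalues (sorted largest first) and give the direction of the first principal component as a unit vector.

Step 1 — characteristic polynomial of 2×2 Sigma:
  det(Sigma - λI) = λ² - trace · λ + det = 0.
  trace = 6 + 15 = 21, det = 6·15 - (1)² = 89.
Step 2 — discriminant:
  Δ = trace² - 4·det = 441 - 356 = 85.
Step 3 — eigenvalues:
  λ = (trace ± √Δ)/2 = (21 ± 9.2195)/2,
  λ_1 = 15.1098,  λ_2 = 5.8902.

Step 4 — unit eigenvector for λ_1: solve (Sigma - λ_1 I)v = 0. First row:
  (6 - 15.1098)·v_x + (1)·v_y = 0, i.e. (-9.1098)·v_x + (1)·v_y = 0,
  so v ∝ (b, λ_1 - a) = (1, 9.1098) = u.
  ||u|| = √((1)² + (9.1098)²) = √(83.988) ≈ 9.1645,
  v_1 = u/||u|| ≈ (0.1091, 0.994) (||v_1|| = 1).

λ_1 = 15.1098,  λ_2 = 5.8902;  v_1 ≈ (0.1091, 0.994)


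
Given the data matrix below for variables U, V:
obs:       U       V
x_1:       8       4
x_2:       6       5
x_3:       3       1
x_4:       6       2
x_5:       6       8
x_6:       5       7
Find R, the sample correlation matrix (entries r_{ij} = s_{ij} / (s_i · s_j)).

Step 1 — column means:
  mean(U) = (8 + 6 + 3 + 6 + 6 + 5) / 6 = 34/6 = 5.6667
  mean(V) = (4 + 5 + 1 + 2 + 8 + 7) / 6 = 27/6 = 4.5

Step 2 — sample variances and covariances s[i,j] = (1/(n-1)) · Σ_k (x_{k,i} - mean_i) · (x_{k,j} - mean_j), with n-1 = 5:
  s[U,U] = ((2.3333)·(2.3333) + (0.3333)·(0.3333) + (-2.6667)·(-2.6667) + (0.3333)·(0.3333) + (0.3333)·(0.3333) + (-0.6667)·(-0.6667)) / 5 = 13.3333/5 = 2.6667
  s[U,V] = ((2.3333)·(-0.5) + (0.3333)·(0.5) + (-2.6667)·(-3.5) + (0.3333)·(-2.5) + (0.3333)·(3.5) + (-0.6667)·(2.5)) / 5 = 7/5 = 1.4
  s[V,V] = ((-0.5)·(-0.5) + (0.5)·(0.5) + (-3.5)·(-3.5) + (-2.5)·(-2.5) + (3.5)·(3.5) + (2.5)·(2.5)) / 5 = 37.5/5 = 7.5
  Sample standard deviations s_i = √(s[i,i]):
  s(U) = √(2.6667) = 1.633
  s(V) = √(7.5) = 2.7386

Step 3 — r_{ij} = s_{ij} / (s_i · s_j):
  r[U,U] = 1 (diagonal).
  r[U,V] = 1.4 / (1.633 · 2.7386) = 1.4 / 4.4721 = 0.313
  r[V,V] = 1 (diagonal).

R is symmetric with unit diagonal. Assembling:

R = [[1, 0.313],
 [0.313, 1]]


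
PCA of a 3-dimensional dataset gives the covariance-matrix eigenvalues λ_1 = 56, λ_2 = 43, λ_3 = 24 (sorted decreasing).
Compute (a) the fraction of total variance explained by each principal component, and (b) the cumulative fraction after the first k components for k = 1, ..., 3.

Step 1 — total variance = trace(Sigma) = Σ λ_i = 56 + 43 + 24 = 123.

Step 2 — fraction explained by component i = λ_i / Σ λ:
  PC1: 56/123 = 0.4553
  PC2: 43/123 = 0.3496
  PC3: 24/123 = 0.1951

Step 3 — cumulative fraction after k components = (λ_1 + ... + λ_k) / Σ λ:
  k = 1: 56/123 = 0.4553
  k = 2: (56 + 43)/123 = 99/123 = 0.8049
  k = 3: (56 + 43 + 24)/123 = 123/123 = 1

Summary (fraction, with percent):

explained: PC1 0.4553 (45.53%), PC2 0.3496 (34.96%), PC3 0.1951 (19.51%);  cumulative: 0.4553, 0.8049, 1


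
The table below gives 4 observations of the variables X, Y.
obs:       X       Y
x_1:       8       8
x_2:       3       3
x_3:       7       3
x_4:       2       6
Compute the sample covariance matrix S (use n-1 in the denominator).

Step 1 — column means:
  mean(X) = (8 + 3 + 7 + 2) / 4 = 20/4 = 5
  mean(Y) = (8 + 3 + 3 + 6) / 4 = 20/4 = 5

Step 2 — sample covariance S[i,j] = (1/(n-1)) · Σ_k (x_{k,i} - mean_i) · (x_{k,j} - mean_j), with n-1 = 3.
  S[X,X] = ((3)·(3) + (-2)·(-2) + (2)·(2) + (-3)·(-3)) / 3 = 26/3 = 8.6667
  S[X,Y] = ((3)·(3) + (-2)·(-2) + (2)·(-2) + (-3)·(1)) / 3 = 6/3 = 2
  S[Y,Y] = ((3)·(3) + (-2)·(-2) + (-2)·(-2) + (1)·(1)) / 3 = 18/3 = 6

S is symmetric (S[j,i] = S[i,j]). Assembling:

S = [[8.6667, 2],
 [2, 6]]


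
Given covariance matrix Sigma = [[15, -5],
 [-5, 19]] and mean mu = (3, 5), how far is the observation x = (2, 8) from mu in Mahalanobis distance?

Step 1 — centre the observation: (x - mu) = (-1, 3).

Step 2 — invert Sigma. det(Sigma) = 15·19 - (-5)² = 260.
  Sigma^{-1} = (1/det) · [[d, -b], [-b, a]] = [[0.0731, 0.0192],
 [0.0192, 0.0577]].

Step 3 — form the quadratic (x - mu)^T · Sigma^{-1} · (x - mu):
  Sigma^{-1} · (x - mu) = (-0.0154, 0.1538).
  (x - mu)^T · [Sigma^{-1} · (x - mu)] = (-1)·(-0.0154) + (3)·(0.1538) = 0.4769.

Step 4 — take square root: d = √(0.4769) ≈ 0.6906.

d(x, mu) = √(0.4769) ≈ 0.6906


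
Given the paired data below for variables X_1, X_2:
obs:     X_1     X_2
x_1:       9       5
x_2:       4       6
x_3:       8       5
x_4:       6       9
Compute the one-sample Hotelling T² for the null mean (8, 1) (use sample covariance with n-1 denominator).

Step 1 — sample mean vector:
  mean(X_1) = (9 + 4 + 8 + 6) / 4 = 27/4 = 6.75
  mean(X_2) = (5 + 6 + 5 + 9) / 4 = 25/4 = 6.25
  x̄ = (6.75, 6.25),  deviation x̄ - mu_0 = (6.75, 6.25) - (8, 1) = (-1.25, 5.25).

Step 2 — sample covariance matrix, S[i,j] = (1/(n-1)) · Σ_k (x_{k,i} - mean_i) · (x_{k,j} - mean_j), divisor n-1 = 3:
  S[X_1,X_1] = ((2.25)·(2.25) + (-2.75)·(-2.75) + (1.25)·(1.25) + (-0.75)·(-0.75)) / 3 = 14.75/3 = 4.9167
  S[X_1,X_2] = ((2.25)·(-1.25) + (-2.75)·(-0.25) + (1.25)·(-1.25) + (-0.75)·(2.75)) / 3 = -5.75/3 = -1.9167
  S[X_2,X_2] = ((-1.25)·(-1.25) + (-0.25)·(-0.25) + (-1.25)·(-1.25) + (2.75)·(2.75)) / 3 = 10.75/3 = 3.5833
  S = [[4.9167, -1.9167],
 [-1.9167, 3.5833]].

Step 3 — invert S. det(S) = 4.9167·3.5833 - (-1.9167)² = 13.9444.
  S^{-1} = (1/det) · [[d, -b], [-b, a]] = [[0.257, 0.1375],
 [0.1375, 0.3526]].

Step 4 — quadratic form (x̄ - mu_0)^T · S^{-1} · (x̄ - mu_0):
  S^{-1} · (x̄ - mu_0) = (0.4004, 1.6793),
  (x̄ - mu_0)^T · [...] = (-1.25)·(0.4004) + (5.25)·(1.6793) = 8.3157.

Step 5 — scale by n: T² = 4 · 8.3157 = 33.2629.

T² ≈ 33.2629


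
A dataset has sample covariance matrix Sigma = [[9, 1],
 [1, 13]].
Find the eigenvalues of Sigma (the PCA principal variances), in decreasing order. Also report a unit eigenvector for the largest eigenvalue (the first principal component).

Step 1 — characteristic polynomial of 2×2 Sigma:
  det(Sigma - λI) = λ² - trace · λ + det = 0.
  trace = 9 + 13 = 22, det = 9·13 - (1)² = 116.
Step 2 — discriminant:
  Δ = trace² - 4·det = 484 - 464 = 20.
Step 3 — eigenvalues:
  λ = (trace ± √Δ)/2 = (22 ± 4.4721)/2,
  λ_1 = 13.2361,  λ_2 = 8.7639.

Step 4 — unit eigenvector for λ_1: solve (Sigma - λ_1 I)v = 0. First row:
  (9 - 13.2361)·v_x + (1)·v_y = 0, i.e. (-4.2361)·v_x + (1)·v_y = 0,
  so v ∝ (b, λ_1 - a) = (1, 4.2361) = u.
  ||u|| = √((1)² + (4.2361)²) = √(18.9443) ≈ 4.3525,
  v_1 = u/||u|| ≈ (0.2298, 0.9732) (||v_1|| = 1).

λ_1 = 13.2361,  λ_2 = 8.7639;  v_1 ≈ (0.2298, 0.9732)


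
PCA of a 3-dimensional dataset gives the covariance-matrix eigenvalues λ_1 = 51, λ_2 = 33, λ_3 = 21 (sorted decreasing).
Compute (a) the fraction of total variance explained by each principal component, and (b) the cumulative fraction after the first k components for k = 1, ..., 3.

Step 1 — total variance = trace(Sigma) = Σ λ_i = 51 + 33 + 21 = 105.

Step 2 — fraction explained by component i = λ_i / Σ λ:
  PC1: 51/105 = 0.4857
  PC2: 33/105 = 0.3143
  PC3: 21/105 = 0.2

Step 3 — cumulative fraction after k components = (λ_1 + ... + λ_k) / Σ λ:
  k = 1: 51/105 = 0.4857
  k = 2: (51 + 33)/105 = 84/105 = 0.8
  k = 3: (51 + 33 + 21)/105 = 105/105 = 1

Summary (fraction, with percent):

explained: PC1 0.4857 (48.57%), PC2 0.3143 (31.43%), PC3 0.2 (20%);  cumulative: 0.4857, 0.8, 1


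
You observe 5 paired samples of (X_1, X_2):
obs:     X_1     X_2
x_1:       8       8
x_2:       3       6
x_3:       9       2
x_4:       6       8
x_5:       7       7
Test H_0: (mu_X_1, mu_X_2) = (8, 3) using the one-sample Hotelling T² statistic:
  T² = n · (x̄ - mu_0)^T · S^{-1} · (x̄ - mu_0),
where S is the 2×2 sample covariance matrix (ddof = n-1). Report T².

Step 1 — sample mean vector:
  mean(X_1) = (8 + 3 + 9 + 6 + 7) / 5 = 33/5 = 6.6
  mean(X_2) = (8 + 6 + 2 + 8 + 7) / 5 = 31/5 = 6.2
  x̄ = (6.6, 6.2),  deviation x̄ - mu_0 = (6.6, 6.2) - (8, 3) = (-1.4, 3.2).

Step 2 — sample covariance matrix, S[i,j] = (1/(n-1)) · Σ_k (x_{k,i} - mean_i) · (x_{k,j} - mean_j), divisor n-1 = 4:
  S[X_1,X_1] = ((1.4)·(1.4) + (-3.6)·(-3.6) + (2.4)·(2.4) + (-0.6)·(-0.6) + (0.4)·(0.4)) / 4 = 21.2/4 = 5.3
  S[X_1,X_2] = ((1.4)·(1.8) + (-3.6)·(-0.2) + (2.4)·(-4.2) + (-0.6)·(1.8) + (0.4)·(0.8)) / 4 = -7.6/4 = -1.9
  S[X_2,X_2] = ((1.8)·(1.8) + (-0.2)·(-0.2) + (-4.2)·(-4.2) + (1.8)·(1.8) + (0.8)·(0.8)) / 4 = 24.8/4 = 6.2
  S = [[5.3, -1.9],
 [-1.9, 6.2]].

Step 3 — invert S. det(S) = 5.3·6.2 - (-1.9)² = 29.25.
  S^{-1} = (1/det) · [[d, -b], [-b, a]] = [[0.212, 0.065],
 [0.065, 0.1812]].

Step 4 — quadratic form (x̄ - mu_0)^T · S^{-1} · (x̄ - mu_0):
  S^{-1} · (x̄ - mu_0) = (-0.0889, 0.4889),
  (x̄ - mu_0)^T · [...] = (-1.4)·(-0.0889) + (3.2)·(0.4889) = 1.6889.

Step 5 — scale by n: T² = 5 · 1.6889 = 8.4444.

T² ≈ 8.4444


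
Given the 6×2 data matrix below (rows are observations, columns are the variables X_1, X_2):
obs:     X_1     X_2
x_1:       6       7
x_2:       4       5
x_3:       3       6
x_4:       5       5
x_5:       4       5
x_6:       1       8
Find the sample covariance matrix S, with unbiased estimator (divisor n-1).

Step 1 — column means:
  mean(X_1) = (6 + 4 + 3 + 5 + 4 + 1) / 6 = 23/6 = 3.8333
  mean(X_2) = (7 + 5 + 6 + 5 + 5 + 8) / 6 = 36/6 = 6

Step 2 — sample covariance S[i,j] = (1/(n-1)) · Σ_k (x_{k,i} - mean_i) · (x_{k,j} - mean_j), with n-1 = 5.
  S[X_1,X_1] = ((2.1667)·(2.1667) + (0.1667)·(0.1667) + (-0.8333)·(-0.8333) + (1.1667)·(1.1667) + (0.1667)·(0.1667) + (-2.8333)·(-2.8333)) / 5 = 14.8333/5 = 2.9667
  S[X_1,X_2] = ((2.1667)·(1) + (0.1667)·(-1) + (-0.8333)·(0) + (1.1667)·(-1) + (0.1667)·(-1) + (-2.8333)·(2)) / 5 = -5/5 = -1
  S[X_2,X_2] = ((1)·(1) + (-1)·(-1) + (0)·(0) + (-1)·(-1) + (-1)·(-1) + (2)·(2)) / 5 = 8/5 = 1.6

S is symmetric (S[j,i] = S[i,j]). Assembling:

S = [[2.9667, -1],
 [-1, 1.6]]


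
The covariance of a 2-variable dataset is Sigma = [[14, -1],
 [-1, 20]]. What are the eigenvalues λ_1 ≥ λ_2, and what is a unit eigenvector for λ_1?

Step 1 — characteristic polynomial of 2×2 Sigma:
  det(Sigma - λI) = λ² - trace · λ + det = 0.
  trace = 14 + 20 = 34, det = 14·20 - (-1)² = 279.
Step 2 — discriminant:
  Δ = trace² - 4·det = 1156 - 1116 = 40.
Step 3 — eigenvalues:
  λ = (trace ± √Δ)/2 = (34 ± 6.3246)/2,
  λ_1 = 20.1623,  λ_2 = 13.8377.

Step 4 — unit eigenvector for λ_1: solve (Sigma - λ_1 I)v = 0. First row:
  (14 - 20.1623)·v_x + (-1)·v_y = 0, i.e. (-6.1623)·v_x + (-1)·v_y = 0,
  so v ∝ (b, λ_1 - a) = (-1, 6.1623); multiply by -1 so the first entry is positive: u = (1, -6.1623).
  ||u|| = √((1)² + (-6.1623)²) = √(38.9737) ≈ 6.2429,
  v_1 = u/||u|| ≈ (0.1602, -0.9871) (||v_1|| = 1).

λ_1 = 20.1623,  λ_2 = 13.8377;  v_1 ≈ (0.1602, -0.9871)


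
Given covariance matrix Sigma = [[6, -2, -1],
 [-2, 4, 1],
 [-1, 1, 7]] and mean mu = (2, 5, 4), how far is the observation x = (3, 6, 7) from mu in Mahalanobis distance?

Step 1 — centre the observation: (x - mu) = (1, 1, 3).

Step 2 — invert Sigma (cofactor / det for 3×3, or solve directly):
  Sigma^{-1} = [[0.2015, 0.097, 0.0149],
 [0.097, 0.306, -0.0299],
 [0.0149, -0.0299, 0.1493]].

Step 3 — form the quadratic (x - mu)^T · Sigma^{-1} · (x - mu):
  Sigma^{-1} · (x - mu) = (0.3433, 0.3134, 0.4328).
  (x - mu)^T · [Sigma^{-1} · (x - mu)] = (1)·(0.3433) + (1)·(0.3134) + (3)·(0.4328) = 1.9552.

Step 4 — take square root: d = √(1.9552) ≈ 1.3983.

d(x, mu) = √(1.9552) ≈ 1.3983


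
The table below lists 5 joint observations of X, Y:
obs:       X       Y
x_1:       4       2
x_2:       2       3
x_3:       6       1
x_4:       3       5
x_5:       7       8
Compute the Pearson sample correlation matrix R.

Step 1 — column means:
  mean(X) = (4 + 2 + 6 + 3 + 7) / 5 = 22/5 = 4.4
  mean(Y) = (2 + 3 + 1 + 5 + 8) / 5 = 19/5 = 3.8

Step 2 — sample variances and covariances s[i,j] = (1/(n-1)) · Σ_k (x_{k,i} - mean_i) · (x_{k,j} - mean_j), with n-1 = 4:
  s[X,X] = ((-0.4)·(-0.4) + (-2.4)·(-2.4) + (1.6)·(1.6) + (-1.4)·(-1.4) + (2.6)·(2.6)) / 4 = 17.2/4 = 4.3
  s[X,Y] = ((-0.4)·(-1.8) + (-2.4)·(-0.8) + (1.6)·(-2.8) + (-1.4)·(1.2) + (2.6)·(4.2)) / 4 = 7.4/4 = 1.85
  s[Y,Y] = ((-1.8)·(-1.8) + (-0.8)·(-0.8) + (-2.8)·(-2.8) + (1.2)·(1.2) + (4.2)·(4.2)) / 4 = 30.8/4 = 7.7
  Sample standard deviations s_i = √(s[i,i]):
  s(X) = √(4.3) = 2.0736
  s(Y) = √(7.7) = 2.7749

Step 3 — r_{ij} = s_{ij} / (s_i · s_j):
  r[X,X] = 1 (diagonal).
  r[X,Y] = 1.85 / (2.0736 · 2.7749) = 1.85 / 5.7541 = 0.3215
  r[Y,Y] = 1 (diagonal).

R is symmetric with unit diagonal. Assembling:

R = [[1, 0.3215],
 [0.3215, 1]]


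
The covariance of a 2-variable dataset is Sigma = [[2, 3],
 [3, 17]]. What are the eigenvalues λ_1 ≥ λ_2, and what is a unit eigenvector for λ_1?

Step 1 — characteristic polynomial of 2×2 Sigma:
  det(Sigma - λI) = λ² - trace · λ + det = 0.
  trace = 2 + 17 = 19, det = 2·17 - (3)² = 25.
Step 2 — discriminant:
  Δ = trace² - 4·det = 361 - 100 = 261.
Step 3 — eigenvalues:
  λ = (trace ± √Δ)/2 = (19 ± 16.1555)/2,
  λ_1 = 17.5777,  λ_2 = 1.4223.

Step 4 — unit eigenvector for λ_1: solve (Sigma - λ_1 I)v = 0. First row:
  (2 - 17.5777)·v_x + (3)·v_y = 0, i.e. (-15.5777)·v_x + (3)·v_y = 0,
  so v ∝ (b, λ_1 - a) = (3, 15.5777) = u.
  ||u|| = √((3)² + (15.5777)²) = √(251.6662) ≈ 15.864,
  v_1 = u/||u|| ≈ (0.1891, 0.982) (||v_1|| = 1).

λ_1 = 17.5777,  λ_2 = 1.4223;  v_1 ≈ (0.1891, 0.982)


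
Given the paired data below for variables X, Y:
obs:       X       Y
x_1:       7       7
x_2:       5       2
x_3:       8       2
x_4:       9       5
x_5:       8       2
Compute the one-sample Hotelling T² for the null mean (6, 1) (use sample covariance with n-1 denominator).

Step 1 — sample mean vector:
  mean(X) = (7 + 5 + 8 + 9 + 8) / 5 = 37/5 = 7.4
  mean(Y) = (7 + 2 + 2 + 5 + 2) / 5 = 18/5 = 3.6
  x̄ = (7.4, 3.6),  deviation x̄ - mu_0 = (7.4, 3.6) - (6, 1) = (1.4, 2.6).

Step 2 — sample covariance matrix, S[i,j] = (1/(n-1)) · Σ_k (x_{k,i} - mean_i) · (x_{k,j} - mean_j), divisor n-1 = 4:
  S[X,X] = ((-0.4)·(-0.4) + (-2.4)·(-2.4) + (0.6)·(0.6) + (1.6)·(1.6) + (0.6)·(0.6)) / 4 = 9.2/4 = 2.3
  S[X,Y] = ((-0.4)·(3.4) + (-2.4)·(-1.6) + (0.6)·(-1.6) + (1.6)·(1.4) + (0.6)·(-1.6)) / 4 = 2.8/4 = 0.7
  S[Y,Y] = ((3.4)·(3.4) + (-1.6)·(-1.6) + (-1.6)·(-1.6) + (1.4)·(1.4) + (-1.6)·(-1.6)) / 4 = 21.2/4 = 5.3
  S = [[2.3, 0.7],
 [0.7, 5.3]].

Step 3 — invert S. det(S) = 2.3·5.3 - (0.7)² = 11.7.
  S^{-1} = (1/det) · [[d, -b], [-b, a]] = [[0.453, -0.0598],
 [-0.0598, 0.1966]].

Step 4 — quadratic form (x̄ - mu_0)^T · S^{-1} · (x̄ - mu_0):
  S^{-1} · (x̄ - mu_0) = (0.4786, 0.4274),
  (x̄ - mu_0)^T · [...] = (1.4)·(0.4786) + (2.6)·(0.4274) = 1.7812.

Step 5 — scale by n: T² = 5 · 1.7812 = 8.906.

T² ≈ 8.906


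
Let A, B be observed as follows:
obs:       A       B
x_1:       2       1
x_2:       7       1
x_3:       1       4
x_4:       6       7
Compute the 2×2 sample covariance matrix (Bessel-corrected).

Step 1 — column means:
  mean(A) = (2 + 7 + 1 + 6) / 4 = 16/4 = 4
  mean(B) = (1 + 1 + 4 + 7) / 4 = 13/4 = 3.25

Step 2 — sample covariance S[i,j] = (1/(n-1)) · Σ_k (x_{k,i} - mean_i) · (x_{k,j} - mean_j), with n-1 = 3.
  S[A,A] = ((-2)·(-2) + (3)·(3) + (-3)·(-3) + (2)·(2)) / 3 = 26/3 = 8.6667
  S[A,B] = ((-2)·(-2.25) + (3)·(-2.25) + (-3)·(0.75) + (2)·(3.75)) / 3 = 3/3 = 1
  S[B,B] = ((-2.25)·(-2.25) + (-2.25)·(-2.25) + (0.75)·(0.75) + (3.75)·(3.75)) / 3 = 24.75/3 = 8.25

S is symmetric (S[j,i] = S[i,j]). Assembling:

S = [[8.6667, 1],
 [1, 8.25]]


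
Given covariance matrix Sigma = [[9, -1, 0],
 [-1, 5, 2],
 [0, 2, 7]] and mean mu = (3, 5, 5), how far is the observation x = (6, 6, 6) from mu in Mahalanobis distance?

Step 1 — centre the observation: (x - mu) = (3, 1, 1).

Step 2 — invert Sigma (cofactor / det for 3×3, or solve directly):
  Sigma^{-1} = [[0.114, 0.0257, -0.0074],
 [0.0257, 0.2316, -0.0662],
 [-0.0074, -0.0662, 0.1618]].

Step 3 — form the quadratic (x - mu)^T · Sigma^{-1} · (x - mu):
  Sigma^{-1} · (x - mu) = (0.3603, 0.2426, 0.0735).
  (x - mu)^T · [Sigma^{-1} · (x - mu)] = (3)·(0.3603) + (1)·(0.2426) + (1)·(0.0735) = 1.3971.

Step 4 — take square root: d = √(1.3971) ≈ 1.182.

d(x, mu) = √(1.3971) ≈ 1.182


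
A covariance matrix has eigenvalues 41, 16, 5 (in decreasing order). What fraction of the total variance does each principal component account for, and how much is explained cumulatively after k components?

Step 1 — total variance = trace(Sigma) = Σ λ_i = 41 + 16 + 5 = 62.

Step 2 — fraction explained by component i = λ_i / Σ λ:
  PC1: 41/62 = 0.6613
  PC2: 16/62 = 0.2581
  PC3: 5/62 = 0.0806

Step 3 — cumulative fraction after k components = (λ_1 + ... + λ_k) / Σ λ:
  k = 1: 41/62 = 0.6613
  k = 2: (41 + 16)/62 = 57/62 = 0.9194
  k = 3: (41 + 16 + 5)/62 = 62/62 = 1

Summary (fraction, with percent):

explained: PC1 0.6613 (66.13%), PC2 0.2581 (25.81%), PC3 0.0806 (8.06%);  cumulative: 0.6613, 0.9194, 1


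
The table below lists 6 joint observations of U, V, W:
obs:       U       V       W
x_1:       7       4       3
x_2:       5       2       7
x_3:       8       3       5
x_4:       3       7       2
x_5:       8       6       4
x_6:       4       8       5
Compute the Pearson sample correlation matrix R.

Step 1 — column means:
  mean(U) = (7 + 5 + 8 + 3 + 8 + 4) / 6 = 35/6 = 5.8333
  mean(V) = (4 + 2 + 3 + 7 + 6 + 8) / 6 = 30/6 = 5
  mean(W) = (3 + 7 + 5 + 2 + 4 + 5) / 6 = 26/6 = 4.3333

Step 2 — sample variances and covariances s[i,j] = (1/(n-1)) · Σ_k (x_{k,i} - mean_i) · (x_{k,j} - mean_j), with n-1 = 5:
  s[U,U] = ((1.1667)·(1.1667) + (-0.8333)·(-0.8333) + (2.1667)·(2.1667) + (-2.8333)·(-2.8333) + (2.1667)·(2.1667) + (-1.8333)·(-1.8333)) / 5 = 22.8333/5 = 4.5667
  s[U,V] = ((1.1667)·(-1) + (-0.8333)·(-3) + (2.1667)·(-2) + (-2.8333)·(2) + (2.1667)·(1) + (-1.8333)·(3)) / 5 = -12/5 = -2.4
  s[U,W] = ((1.1667)·(-1.3333) + (-0.8333)·(2.6667) + (2.1667)·(0.6667) + (-2.8333)·(-2.3333) + (2.1667)·(-0.3333) + (-1.8333)·(0.6667)) / 5 = 2.3333/5 = 0.4667
  s[V,V] = ((-1)·(-1) + (-3)·(-3) + (-2)·(-2) + (2)·(2) + (1)·(1) + (3)·(3)) / 5 = 28/5 = 5.6
  s[V,W] = ((-1)·(-1.3333) + (-3)·(2.6667) + (-2)·(0.6667) + (2)·(-2.3333) + (1)·(-0.3333) + (3)·(0.6667)) / 5 = -11/5 = -2.2
  s[W,W] = ((-1.3333)·(-1.3333) + (2.6667)·(2.6667) + (0.6667)·(0.6667) + (-2.3333)·(-2.3333) + (-0.3333)·(-0.3333) + (0.6667)·(0.6667)) / 5 = 15.3333/5 = 3.0667
  Sample standard deviations s_i = √(s[i,i]):
  s(U) = √(4.5667) = 2.137
  s(V) = √(5.6) = 2.3664
  s(W) = √(3.0667) = 1.7512

Step 3 — r_{ij} = s_{ij} / (s_i · s_j):
  r[U,U] = 1 (diagonal).
  r[U,V] = -2.4 / (2.137 · 2.3664) = -2.4 / 5.057 = -0.4746
  r[U,W] = 0.4667 / (2.137 · 1.7512) = 0.4667 / 3.7423 = 0.1247
  r[V,V] = 1 (diagonal).
  r[V,W] = -2.2 / (2.3664 · 1.7512) = -2.2 / 4.1441 = -0.5309
  r[W,W] = 1 (diagonal).

R is symmetric with unit diagonal. Assembling:

R = [[1, -0.4746, 0.1247],
 [-0.4746, 1, -0.5309],
 [0.1247, -0.5309, 1]]


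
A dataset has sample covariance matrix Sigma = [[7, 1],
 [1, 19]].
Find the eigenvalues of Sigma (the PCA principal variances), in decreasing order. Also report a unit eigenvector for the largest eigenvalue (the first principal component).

Step 1 — characteristic polynomial of 2×2 Sigma:
  det(Sigma - λI) = λ² - trace · λ + det = 0.
  trace = 7 + 19 = 26, det = 7·19 - (1)² = 132.
Step 2 — discriminant:
  Δ = trace² - 4·det = 676 - 528 = 148.
Step 3 — eigenvalues:
  λ = (trace ± √Δ)/2 = (26 ± 12.1655)/2,
  λ_1 = 19.0828,  λ_2 = 6.9172.

Step 4 — unit eigenvector for λ_1: solve (Sigma - λ_1 I)v = 0. First row:
  (7 - 19.0828)·v_x + (1)·v_y = 0, i.e. (-12.0828)·v_x + (1)·v_y = 0,
  so v ∝ (b, λ_1 - a) = (1, 12.0828) = u.
  ||u|| = √((1)² + (12.0828)²) = √(146.9932) ≈ 12.1241,
  v_1 = u/||u|| ≈ (0.0825, 0.9966) (||v_1|| = 1).

λ_1 = 19.0828,  λ_2 = 6.9172;  v_1 ≈ (0.0825, 0.9966)


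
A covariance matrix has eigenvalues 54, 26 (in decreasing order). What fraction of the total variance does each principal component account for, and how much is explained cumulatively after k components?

Step 1 — total variance = trace(Sigma) = Σ λ_i = 54 + 26 = 80.

Step 2 — fraction explained by component i = λ_i / Σ λ:
  PC1: 54/80 = 0.675
  PC2: 26/80 = 0.325

Step 3 — cumulative fraction after k components = (λ_1 + ... + λ_k) / Σ λ:
  k = 1: 54/80 = 0.675
  k = 2: (54 + 26)/80 = 80/80 = 1

Summary (fraction, with percent):

explained: PC1 0.675 (67.5%), PC2 0.325 (32.5%);  cumulative: 0.675, 1


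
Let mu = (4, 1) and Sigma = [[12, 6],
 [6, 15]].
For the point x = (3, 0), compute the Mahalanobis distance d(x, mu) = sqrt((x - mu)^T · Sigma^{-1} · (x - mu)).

Step 1 — centre the observation: (x - mu) = (-1, -1).

Step 2 — invert Sigma. det(Sigma) = 12·15 - (6)² = 144.
  Sigma^{-1} = (1/det) · [[d, -b], [-b, a]] = [[0.1042, -0.0417],
 [-0.0417, 0.0833]].

Step 3 — form the quadratic (x - mu)^T · Sigma^{-1} · (x - mu):
  Sigma^{-1} · (x - mu) = (-0.0625, -0.0417).
  (x - mu)^T · [Sigma^{-1} · (x - mu)] = (-1)·(-0.0625) + (-1)·(-0.0417) = 0.1042.

Step 4 — take square root: d = √(0.1042) ≈ 0.3227.

d(x, mu) = √(0.1042) ≈ 0.3227


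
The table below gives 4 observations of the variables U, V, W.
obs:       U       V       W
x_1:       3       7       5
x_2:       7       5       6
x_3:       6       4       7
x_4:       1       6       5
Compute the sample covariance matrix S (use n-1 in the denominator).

Step 1 — column means:
  mean(U) = (3 + 7 + 6 + 1) / 4 = 17/4 = 4.25
  mean(V) = (7 + 5 + 4 + 6) / 4 = 22/4 = 5.5
  mean(W) = (5 + 6 + 7 + 5) / 4 = 23/4 = 5.75

Step 2 — sample covariance S[i,j] = (1/(n-1)) · Σ_k (x_{k,i} - mean_i) · (x_{k,j} - mean_j), with n-1 = 3.
  S[U,U] = ((-1.25)·(-1.25) + (2.75)·(2.75) + (1.75)·(1.75) + (-3.25)·(-3.25)) / 3 = 22.75/3 = 7.5833
  S[U,V] = ((-1.25)·(1.5) + (2.75)·(-0.5) + (1.75)·(-1.5) + (-3.25)·(0.5)) / 3 = -7.5/3 = -2.5
  S[U,W] = ((-1.25)·(-0.75) + (2.75)·(0.25) + (1.75)·(1.25) + (-3.25)·(-0.75)) / 3 = 6.25/3 = 2.0833
  S[V,V] = ((1.5)·(1.5) + (-0.5)·(-0.5) + (-1.5)·(-1.5) + (0.5)·(0.5)) / 3 = 5/3 = 1.6667
  S[V,W] = ((1.5)·(-0.75) + (-0.5)·(0.25) + (-1.5)·(1.25) + (0.5)·(-0.75)) / 3 = -3.5/3 = -1.1667
  S[W,W] = ((-0.75)·(-0.75) + (0.25)·(0.25) + (1.25)·(1.25) + (-0.75)·(-0.75)) / 3 = 2.75/3 = 0.9167

S is symmetric (S[j,i] = S[i,j]). Assembling:

S = [[7.5833, -2.5, 2.0833],
 [-2.5, 1.6667, -1.1667],
 [2.0833, -1.1667, 0.9167]]


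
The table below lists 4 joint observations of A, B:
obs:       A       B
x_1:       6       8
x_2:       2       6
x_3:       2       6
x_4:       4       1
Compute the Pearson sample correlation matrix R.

Step 1 — column means:
  mean(A) = (6 + 2 + 2 + 4) / 4 = 14/4 = 3.5
  mean(B) = (8 + 6 + 6 + 1) / 4 = 21/4 = 5.25

Step 2 — sample variances and covariances s[i,j] = (1/(n-1)) · Σ_k (x_{k,i} - mean_i) · (x_{k,j} - mean_j), with n-1 = 3:
  s[A,A] = ((2.5)·(2.5) + (-1.5)·(-1.5) + (-1.5)·(-1.5) + (0.5)·(0.5)) / 3 = 11/3 = 3.6667
  s[A,B] = ((2.5)·(2.75) + (-1.5)·(0.75) + (-1.5)·(0.75) + (0.5)·(-4.25)) / 3 = 2.5/3 = 0.8333
  s[B,B] = ((2.75)·(2.75) + (0.75)·(0.75) + (0.75)·(0.75) + (-4.25)·(-4.25)) / 3 = 26.75/3 = 8.9167
  Sample standard deviations s_i = √(s[i,i]):
  s(A) = √(3.6667) = 1.9149
  s(B) = √(8.9167) = 2.9861

Step 3 — r_{ij} = s_{ij} / (s_i · s_j):
  r[A,A] = 1 (diagonal).
  r[A,B] = 0.8333 / (1.9149 · 2.9861) = 0.8333 / 5.7179 = 0.1457
  r[B,B] = 1 (diagonal).

R is symmetric with unit diagonal. Assembling:

R = [[1, 0.1457],
 [0.1457, 1]]


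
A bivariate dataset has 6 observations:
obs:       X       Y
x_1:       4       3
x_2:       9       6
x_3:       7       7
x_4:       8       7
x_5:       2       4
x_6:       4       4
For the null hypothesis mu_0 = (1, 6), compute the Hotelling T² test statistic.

Step 1 — sample mean vector:
  mean(X) = (4 + 9 + 7 + 8 + 2 + 4) / 6 = 34/6 = 5.6667
  mean(Y) = (3 + 6 + 7 + 7 + 4 + 4) / 6 = 31/6 = 5.1667
  x̄ = (5.6667, 5.1667),  deviation x̄ - mu_0 = (5.6667, 5.1667) - (1, 6) = (4.6667, -0.8333).

Step 2 — sample covariance matrix, S[i,j] = (1/(n-1)) · Σ_k (x_{k,i} - mean_i) · (x_{k,j} - mean_j), divisor n-1 = 5:
  S[X,X] = ((-1.6667)·(-1.6667) + (3.3333)·(3.3333) + (1.3333)·(1.3333) + (2.3333)·(2.3333) + (-3.6667)·(-3.6667) + (-1.6667)·(-1.6667)) / 5 = 37.3333/5 = 7.4667
  S[X,Y] = ((-1.6667)·(-2.1667) + (3.3333)·(0.8333) + (1.3333)·(1.8333) + (2.3333)·(1.8333) + (-3.6667)·(-1.1667) + (-1.6667)·(-1.1667)) / 5 = 19.3333/5 = 3.8667
  S[Y,Y] = ((-2.1667)·(-2.1667) + (0.8333)·(0.8333) + (1.8333)·(1.8333) + (1.8333)·(1.8333) + (-1.1667)·(-1.1667) + (-1.1667)·(-1.1667)) / 5 = 14.8333/5 = 2.9667
  S = [[7.4667, 3.8667],
 [3.8667, 2.9667]].

Step 3 — invert S. det(S) = 7.4667·2.9667 - (3.8667)² = 7.2.
  S^{-1} = (1/det) · [[d, -b], [-b, a]] = [[0.412, -0.537],
 [-0.537, 1.037]].

Step 4 — quadratic form (x̄ - mu_0)^T · S^{-1} · (x̄ - mu_0):
  S^{-1} · (x̄ - mu_0) = (2.3704, -3.3704),
  (x̄ - mu_0)^T · [...] = (4.6667)·(2.3704) + (-0.8333)·(-3.3704) = 13.8704.

Step 5 — scale by n: T² = 6 · 13.8704 = 83.2222.

T² ≈ 83.2222


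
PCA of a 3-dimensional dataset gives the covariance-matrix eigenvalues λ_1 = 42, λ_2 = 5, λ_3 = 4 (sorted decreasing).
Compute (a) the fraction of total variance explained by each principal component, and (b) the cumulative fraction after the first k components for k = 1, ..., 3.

Step 1 — total variance = trace(Sigma) = Σ λ_i = 42 + 5 + 4 = 51.

Step 2 — fraction explained by component i = λ_i / Σ λ:
  PC1: 42/51 = 0.8235
  PC2: 5/51 = 0.098
  PC3: 4/51 = 0.0784

Step 3 — cumulative fraction after k components = (λ_1 + ... + λ_k) / Σ λ:
  k = 1: 42/51 = 0.8235
  k = 2: (42 + 5)/51 = 47/51 = 0.9216
  k = 3: (42 + 5 + 4)/51 = 51/51 = 1

Summary (fraction, with percent):

explained: PC1 0.8235 (82.35%), PC2 0.098 (9.8%), PC3 0.0784 (7.84%);  cumulative: 0.8235, 0.9216, 1


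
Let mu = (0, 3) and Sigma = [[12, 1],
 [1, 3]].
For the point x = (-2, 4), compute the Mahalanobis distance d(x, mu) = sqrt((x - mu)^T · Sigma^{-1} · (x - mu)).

Step 1 — centre the observation: (x - mu) = (-2, 1).

Step 2 — invert Sigma. det(Sigma) = 12·3 - (1)² = 35.
  Sigma^{-1} = (1/det) · [[d, -b], [-b, a]] = [[0.0857, -0.0286],
 [-0.0286, 0.3429]].

Step 3 — form the quadratic (x - mu)^T · Sigma^{-1} · (x - mu):
  Sigma^{-1} · (x - mu) = (-0.2, 0.4).
  (x - mu)^T · [Sigma^{-1} · (x - mu)] = (-2)·(-0.2) + (1)·(0.4) = 0.8.

Step 4 — take square root: d = √(0.8) ≈ 0.8944.

d(x, mu) = √(0.8) ≈ 0.8944


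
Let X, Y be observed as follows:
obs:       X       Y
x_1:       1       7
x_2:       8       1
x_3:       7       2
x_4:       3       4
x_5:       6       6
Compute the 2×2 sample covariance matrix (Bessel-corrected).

Step 1 — column means:
  mean(X) = (1 + 8 + 7 + 3 + 6) / 5 = 25/5 = 5
  mean(Y) = (7 + 1 + 2 + 4 + 6) / 5 = 20/5 = 4

Step 2 — sample covariance S[i,j] = (1/(n-1)) · Σ_k (x_{k,i} - mean_i) · (x_{k,j} - mean_j), with n-1 = 4.
  S[X,X] = ((-4)·(-4) + (3)·(3) + (2)·(2) + (-2)·(-2) + (1)·(1)) / 4 = 34/4 = 8.5
  S[X,Y] = ((-4)·(3) + (3)·(-3) + (2)·(-2) + (-2)·(0) + (1)·(2)) / 4 = -23/4 = -5.75
  S[Y,Y] = ((3)·(3) + (-3)·(-3) + (-2)·(-2) + (0)·(0) + (2)·(2)) / 4 = 26/4 = 6.5

S is symmetric (S[j,i] = S[i,j]). Assembling:

S = [[8.5, -5.75],
 [-5.75, 6.5]]


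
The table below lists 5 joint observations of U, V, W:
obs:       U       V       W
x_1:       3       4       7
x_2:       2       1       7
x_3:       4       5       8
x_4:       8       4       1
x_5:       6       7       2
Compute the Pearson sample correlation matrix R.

Step 1 — column means:
  mean(U) = (3 + 2 + 4 + 8 + 6) / 5 = 23/5 = 4.6
  mean(V) = (4 + 1 + 5 + 4 + 7) / 5 = 21/5 = 4.2
  mean(W) = (7 + 7 + 8 + 1 + 2) / 5 = 25/5 = 5

Step 2 — sample variances and covariances s[i,j] = (1/(n-1)) · Σ_k (x_{k,i} - mean_i) · (x_{k,j} - mean_j), with n-1 = 4:
  s[U,U] = ((-1.6)·(-1.6) + (-2.6)·(-2.6) + (-0.6)·(-0.6) + (3.4)·(3.4) + (1.4)·(1.4)) / 4 = 23.2/4 = 5.8
  s[U,V] = ((-1.6)·(-0.2) + (-2.6)·(-3.2) + (-0.6)·(0.8) + (3.4)·(-0.2) + (1.4)·(2.8)) / 4 = 11.4/4 = 2.85
  s[U,W] = ((-1.6)·(2) + (-2.6)·(2) + (-0.6)·(3) + (3.4)·(-4) + (1.4)·(-3)) / 4 = -28/4 = -7
  s[V,V] = ((-0.2)·(-0.2) + (-3.2)·(-3.2) + (0.8)·(0.8) + (-0.2)·(-0.2) + (2.8)·(2.8)) / 4 = 18.8/4 = 4.7
  s[V,W] = ((-0.2)·(2) + (-3.2)·(2) + (0.8)·(3) + (-0.2)·(-4) + (2.8)·(-3)) / 4 = -12/4 = -3
  s[W,W] = ((2)·(2) + (2)·(2) + (3)·(3) + (-4)·(-4) + (-3)·(-3)) / 4 = 42/4 = 10.5
  Sample standard deviations s_i = √(s[i,i]):
  s(U) = √(5.8) = 2.4083
  s(V) = √(4.7) = 2.1679
  s(W) = √(10.5) = 3.2404

Step 3 — r_{ij} = s_{ij} / (s_i · s_j):
  r[U,U] = 1 (diagonal).
  r[U,V] = 2.85 / (2.4083 · 2.1679) = 2.85 / 5.2211 = 0.5459
  r[U,W] = -7 / (2.4083 · 3.2404) = -7 / 7.8038 = -0.897
  r[V,V] = 1 (diagonal).
  r[V,W] = -3 / (2.1679 · 3.2404) = -3 / 7.025 = -0.427
  r[W,W] = 1 (diagonal).

R is symmetric with unit diagonal. Assembling:

R = [[1, 0.5459, -0.897],
 [0.5459, 1, -0.427],
 [-0.897, -0.427, 1]]


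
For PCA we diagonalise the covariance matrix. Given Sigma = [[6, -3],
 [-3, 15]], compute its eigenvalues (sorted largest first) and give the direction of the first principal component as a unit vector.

Step 1 — characteristic polynomial of 2×2 Sigma:
  det(Sigma - λI) = λ² - trace · λ + det = 0.
  trace = 6 + 15 = 21, det = 6·15 - (-3)² = 81.
Step 2 — discriminant:
  Δ = trace² - 4·det = 441 - 324 = 117.
Step 3 — eigenvalues:
  λ = (trace ± √Δ)/2 = (21 ± 10.8167)/2,
  λ_1 = 15.9083,  λ_2 = 5.0917.

Step 4 — unit eigenvector for λ_1: solve (Sigma - λ_1 I)v = 0. First row:
  (6 - 15.9083)·v_x + (-3)·v_y = 0, i.e. (-9.9083)·v_x + (-3)·v_y = 0,
  so v ∝ (b, λ_1 - a) = (-3, 9.9083); multiply by -1 so the first entry is positive: u = (3, -9.9083).
  ||u|| = √((3)² + (-9.9083)²) = √(107.1749) ≈ 10.3525,
  v_1 = u/||u|| ≈ (0.2898, -0.9571) (||v_1|| = 1).

λ_1 = 15.9083,  λ_2 = 5.0917;  v_1 ≈ (0.2898, -0.9571)


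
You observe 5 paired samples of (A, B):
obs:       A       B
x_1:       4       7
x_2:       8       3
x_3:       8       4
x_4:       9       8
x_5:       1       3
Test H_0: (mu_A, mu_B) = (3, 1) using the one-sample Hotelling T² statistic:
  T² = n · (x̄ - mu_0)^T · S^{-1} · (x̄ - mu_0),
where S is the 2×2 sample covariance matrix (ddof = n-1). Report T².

Step 1 — sample mean vector:
  mean(A) = (4 + 8 + 8 + 9 + 1) / 5 = 30/5 = 6
  mean(B) = (7 + 3 + 4 + 8 + 3) / 5 = 25/5 = 5
  x̄ = (6, 5),  deviation x̄ - mu_0 = (6, 5) - (3, 1) = (3, 4).

Step 2 — sample covariance matrix, S[i,j] = (1/(n-1)) · Σ_k (x_{k,i} - mean_i) · (x_{k,j} - mean_j), divisor n-1 = 4:
  S[A,A] = ((-2)·(-2) + (2)·(2) + (2)·(2) + (3)·(3) + (-5)·(-5)) / 4 = 46/4 = 11.5
  S[A,B] = ((-2)·(2) + (2)·(-2) + (2)·(-1) + (3)·(3) + (-5)·(-2)) / 4 = 9/4 = 2.25
  S[B,B] = ((2)·(2) + (-2)·(-2) + (-1)·(-1) + (3)·(3) + (-2)·(-2)) / 4 = 22/4 = 5.5
  S = [[11.5, 2.25],
 [2.25, 5.5]].

Step 3 — invert S. det(S) = 11.5·5.5 - (2.25)² = 58.1875.
  S^{-1} = (1/det) · [[d, -b], [-b, a]] = [[0.0945, -0.0387],
 [-0.0387, 0.1976]].

Step 4 — quadratic form (x̄ - mu_0)^T · S^{-1} · (x̄ - mu_0):
  S^{-1} · (x̄ - mu_0) = (0.1289, 0.6745),
  (x̄ - mu_0)^T · [...] = (3)·(0.1289) + (4)·(0.6745) = 3.0849.

Step 5 — scale by n: T² = 5 · 3.0849 = 15.4243.

T² ≈ 15.4243


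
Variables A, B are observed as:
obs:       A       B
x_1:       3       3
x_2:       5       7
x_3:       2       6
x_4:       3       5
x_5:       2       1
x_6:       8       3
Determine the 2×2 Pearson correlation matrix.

Step 1 — column means:
  mean(A) = (3 + 5 + 2 + 3 + 2 + 8) / 6 = 23/6 = 3.8333
  mean(B) = (3 + 7 + 6 + 5 + 1 + 3) / 6 = 25/6 = 4.1667

Step 2 — sample variances and covariances s[i,j] = (1/(n-1)) · Σ_k (x_{k,i} - mean_i) · (x_{k,j} - mean_j), with n-1 = 5:
  s[A,A] = ((-0.8333)·(-0.8333) + (1.1667)·(1.1667) + (-1.8333)·(-1.8333) + (-0.8333)·(-0.8333) + (-1.8333)·(-1.8333) + (4.1667)·(4.1667)) / 5 = 26.8333/5 = 5.3667
  s[A,B] = ((-0.8333)·(-1.1667) + (1.1667)·(2.8333) + (-1.8333)·(1.8333) + (-0.8333)·(0.8333) + (-1.8333)·(-3.1667) + (4.1667)·(-1.1667)) / 5 = 1.1667/5 = 0.2333
  s[B,B] = ((-1.1667)·(-1.1667) + (2.8333)·(2.8333) + (1.8333)·(1.8333) + (0.8333)·(0.8333) + (-3.1667)·(-3.1667) + (-1.1667)·(-1.1667)) / 5 = 24.8333/5 = 4.9667
  Sample standard deviations s_i = √(s[i,i]):
  s(A) = √(5.3667) = 2.3166
  s(B) = √(4.9667) = 2.2286

Step 3 — r_{ij} = s_{ij} / (s_i · s_j):
  r[A,A] = 1 (diagonal).
  r[A,B] = 0.2333 / (2.3166 · 2.2286) = 0.2333 / 5.1628 = 0.0452
  r[B,B] = 1 (diagonal).

R is symmetric with unit diagonal. Assembling:

R = [[1, 0.0452],
 [0.0452, 1]]


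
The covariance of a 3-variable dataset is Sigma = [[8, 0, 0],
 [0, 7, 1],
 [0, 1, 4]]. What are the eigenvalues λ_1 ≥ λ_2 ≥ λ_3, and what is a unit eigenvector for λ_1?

Step 1 — characteristic polynomial p(λ) = det(λI - Sigma) = λ³ - tr·λ² + c_1·λ - det, where tr = trace, c_1 = sum of the principal 2×2 minors, det = det(Sigma):
  tr = 8 + 7 + 4 = 19,
  c_1 = (8·7 - (0)²) + (8·4 - (0)²) + (7·4 - (1)²) = 56 + 32 + 27 = 115,
  det = 8·(7·4 - (1)²) - (0)·((0)·4 - (1)·(0)) + (0)·((0)·(1) - 7·(0)) = 8·(27) - (0)·(0) + (0)·(0) = 216.
  So p(λ) = λ³ - 19λ² + 115λ - 216.
Step 2 — look for an integer root (rational root theorem: any rational root is an integer divisor of 216). Testing λ = 8:
  p(8) = 512 - 1216 + 920 - 216 = 0  ✓
  Dividing out (λ - 8): p(λ) = (λ - 8)(λ² - 11λ + 27).
Step 3 — remaining eigenvalues from the quadratic λ² - 11λ + 27 = 0:
  Δ = 11² - 4·27 = 121 - 108 = 13,  λ = (11 ± √13)/2 = (11 ± 3.6056)/2 ≈ 7.3028 or 3.6972.
  Sorted: λ_1 = 8,  λ_2 = 7.3028,  λ_3 = 3.6972  (check: sum = 19 = tr ✓).

Step 4 — unit eigenvector for λ_1 = 8: v spans the null space of (Sigma - λ_1 I), whose rows are
  r_1 = (0, 0, 0),  r_2 = (0, -1, 1),  r_3 = (0, 1, -4).
  v is orthogonal to every row, so take v ∝ r_2 × r_3 = ((-1)·(-4) - (1)·(1), (1)·(0) - (0)·(-4), (0)·(1) - (-1)·(0)) = (3, 0, 0).
  Rescale (divide by 3): u = (1, 0, 0).
  ||u|| = √((1)² + (0)² + (0)²) = √(1) = 1,  v_1 = u/||u|| ≈ (1, 0, 0) (||v_1|| = 1).

λ_1 = 8,  λ_2 = 7.3028,  λ_3 = 3.6972;  v_1 ≈ (1, 0, 0)


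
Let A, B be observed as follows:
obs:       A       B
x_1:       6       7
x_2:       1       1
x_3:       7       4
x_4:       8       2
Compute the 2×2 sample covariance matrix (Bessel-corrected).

Step 1 — column means:
  mean(A) = (6 + 1 + 7 + 8) / 4 = 22/4 = 5.5
  mean(B) = (7 + 1 + 4 + 2) / 4 = 14/4 = 3.5

Step 2 — sample covariance S[i,j] = (1/(n-1)) · Σ_k (x_{k,i} - mean_i) · (x_{k,j} - mean_j), with n-1 = 3.
  S[A,A] = ((0.5)·(0.5) + (-4.5)·(-4.5) + (1.5)·(1.5) + (2.5)·(2.5)) / 3 = 29/3 = 9.6667
  S[A,B] = ((0.5)·(3.5) + (-4.5)·(-2.5) + (1.5)·(0.5) + (2.5)·(-1.5)) / 3 = 10/3 = 3.3333
  S[B,B] = ((3.5)·(3.5) + (-2.5)·(-2.5) + (0.5)·(0.5) + (-1.5)·(-1.5)) / 3 = 21/3 = 7

S is symmetric (S[j,i] = S[i,j]). Assembling:

S = [[9.6667, 3.3333],
 [3.3333, 7]]


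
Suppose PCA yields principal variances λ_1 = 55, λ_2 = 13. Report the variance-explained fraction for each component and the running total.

Step 1 — total variance = trace(Sigma) = Σ λ_i = 55 + 13 = 68.

Step 2 — fraction explained by component i = λ_i / Σ λ:
  PC1: 55/68 = 0.8088
  PC2: 13/68 = 0.1912

Step 3 — cumulative fraction after k components = (λ_1 + ... + λ_k) / Σ λ:
  k = 1: 55/68 = 0.8088
  k = 2: (55 + 13)/68 = 68/68 = 1

Summary (fraction, with percent):

explained: PC1 0.8088 (80.88%), PC2 0.1912 (19.12%);  cumulative: 0.8088, 1


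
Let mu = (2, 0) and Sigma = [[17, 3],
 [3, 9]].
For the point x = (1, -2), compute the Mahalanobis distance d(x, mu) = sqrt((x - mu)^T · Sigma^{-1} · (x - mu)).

Step 1 — centre the observation: (x - mu) = (-1, -2).

Step 2 — invert Sigma. det(Sigma) = 17·9 - (3)² = 144.
  Sigma^{-1} = (1/det) · [[d, -b], [-b, a]] = [[0.0625, -0.0208],
 [-0.0208, 0.1181]].

Step 3 — form the quadratic (x - mu)^T · Sigma^{-1} · (x - mu):
  Sigma^{-1} · (x - mu) = (-0.0208, -0.2153).
  (x - mu)^T · [Sigma^{-1} · (x - mu)] = (-1)·(-0.0208) + (-2)·(-0.2153) = 0.4514.

Step 4 — take square root: d = √(0.4514) ≈ 0.6719.

d(x, mu) = √(0.4514) ≈ 0.6719


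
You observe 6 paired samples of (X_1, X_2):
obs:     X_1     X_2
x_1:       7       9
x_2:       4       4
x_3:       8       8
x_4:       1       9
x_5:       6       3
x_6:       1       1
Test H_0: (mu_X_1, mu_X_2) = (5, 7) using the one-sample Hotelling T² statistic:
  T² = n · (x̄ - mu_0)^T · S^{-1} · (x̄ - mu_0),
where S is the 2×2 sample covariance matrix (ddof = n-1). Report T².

Step 1 — sample mean vector:
  mean(X_1) = (7 + 4 + 8 + 1 + 6 + 1) / 6 = 27/6 = 4.5
  mean(X_2) = (9 + 4 + 8 + 9 + 3 + 1) / 6 = 34/6 = 5.6667
  x̄ = (4.5, 5.6667),  deviation x̄ - mu_0 = (4.5, 5.6667) - (5, 7) = (-0.5, -1.3333).

Step 2 — sample covariance matrix, S[i,j] = (1/(n-1)) · Σ_k (x_{k,i} - mean_i) · (x_{k,j} - mean_j), divisor n-1 = 5:
  S[X_1,X_1] = ((2.5)·(2.5) + (-0.5)·(-0.5) + (3.5)·(3.5) + (-3.5)·(-3.5) + (1.5)·(1.5) + (-3.5)·(-3.5)) / 5 = 45.5/5 = 9.1
  S[X_1,X_2] = ((2.5)·(3.3333) + (-0.5)·(-1.6667) + (3.5)·(2.3333) + (-3.5)·(3.3333) + (1.5)·(-2.6667) + (-3.5)·(-4.6667)) / 5 = 18/5 = 3.6
  S[X_2,X_2] = ((3.3333)·(3.3333) + (-1.6667)·(-1.6667) + (2.3333)·(2.3333) + (3.3333)·(3.3333) + (-2.6667)·(-2.6667) + (-4.6667)·(-4.6667)) / 5 = 59.3333/5 = 11.8667
  S = [[9.1, 3.6],
 [3.6, 11.8667]].

Step 3 — invert S. det(S) = 9.1·11.8667 - (3.6)² = 95.0267.
  S^{-1} = (1/det) · [[d, -b], [-b, a]] = [[0.1249, -0.0379],
 [-0.0379, 0.0958]].

Step 4 — quadratic form (x̄ - mu_0)^T · S^{-1} · (x̄ - mu_0):
  S^{-1} · (x̄ - mu_0) = (-0.0119, -0.1087),
  (x̄ - mu_0)^T · [...] = (-0.5)·(-0.0119) + (-1.3333)·(-0.1087) = 0.151.

Step 5 — scale by n: T² = 6 · 0.151 = 0.9057.

T² ≈ 0.9057
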